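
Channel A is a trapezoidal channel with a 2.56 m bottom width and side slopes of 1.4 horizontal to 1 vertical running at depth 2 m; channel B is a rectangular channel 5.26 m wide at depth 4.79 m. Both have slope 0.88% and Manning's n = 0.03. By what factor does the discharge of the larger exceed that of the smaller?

Channel A: With bottom width b = 2.56 m and side slope z = 1.4: A = (b + zy)y = (2.56 + 1.4×2)×2 = 10.72 m²; P = b + 2y√(1+z²) = 2.56 + 2×2×1.72 = 9.442 m. Hydraulic radius R = A/P = 10.72/9.442 = 1.135 m. Q_A = (1/0.03)·10.72·1.135^(2/3)·√0.0088 = 36.48 m³/s.
Channel B: Flow area A = b·y = 5.26 × 4.79 = 25.2 m². Wetted perimeter P = b + 2y = 5.26 + 2×4.79 = 14.84 m. Hydraulic radius R = A/P = 25.2/14.84 = 1.698 m. Q_B = (1/0.03)·25.2·1.698^(2/3)·√0.0088 = 112.1 m³/s.
The larger discharge is 112.1 m³/s and the smaller is 36.48 m³/s; the ratio is 3.07.

3.07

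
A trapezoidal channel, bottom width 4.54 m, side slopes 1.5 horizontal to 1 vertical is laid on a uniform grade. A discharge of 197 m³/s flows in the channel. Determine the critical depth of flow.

y_c = 3.87 m

At critical depth, Q² T / (g A³) = 1, i.e. A³/T = Q²/g = 197²/9.81 = 3956.
Try y = 4.36 m: A³/T = 6398 — too large.
Try y = 2.94 m: A³/T = 1364 — too small.
Try y = 3.87 m: A³/T = 3973 — close enough.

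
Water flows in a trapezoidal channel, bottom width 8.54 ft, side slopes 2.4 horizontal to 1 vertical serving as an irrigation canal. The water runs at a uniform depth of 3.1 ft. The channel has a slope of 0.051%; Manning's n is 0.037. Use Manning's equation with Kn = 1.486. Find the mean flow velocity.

V = 1.44 ft/s

With bottom width b = 8.54 ft and side slope z = 2.4: A = (b + zy)y = (8.54 + 2.4×3.1)×3.1 = 49.54 ft²; P = b + 2y√(1+z²) = 8.54 + 2×3.1×2.6 = 24.66 ft.
Hydraulic radius R = A/P = 49.54/24.66 = 2.009 ft.
From Manning's equation, V = (1.486/n) R^(2/3) S^(1/2) = (1.486/0.037) × 2.009^(2/3) × 0.00051^(1/2) = 1.44 ft/s.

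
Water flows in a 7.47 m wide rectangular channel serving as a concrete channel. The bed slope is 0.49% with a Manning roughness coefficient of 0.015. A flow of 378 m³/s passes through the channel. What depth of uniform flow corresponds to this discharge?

y_n = 6.17 m

Manning's equation rearranged: A R^(2/3) = nQ / (1·√S) = 0.015 × 378 / (√0.0049) = 81.
Trying y = 4.65 m: A R^(2/3) = 56.44 — low.
Trying y = 6.81 m: A R^(2/3) = 91.49 — high.
Trying y = 6.17 m: A R^(2/3) = 80.93 — ≈ 81.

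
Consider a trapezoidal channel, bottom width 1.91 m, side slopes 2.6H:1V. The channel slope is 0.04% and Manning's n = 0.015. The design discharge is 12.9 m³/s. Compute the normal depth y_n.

Manning's equation rearranged: A R^(2/3) = nQ / (1·√S) = 0.015 × 12.9 / (√0.0004) = 9.675.
Try y = 2.08 m: A R^(2/3) = 16.49 — high.
Try y = 1.65 m: A R^(2/3) = 9.687 — close enough.

y_n = 1.65 m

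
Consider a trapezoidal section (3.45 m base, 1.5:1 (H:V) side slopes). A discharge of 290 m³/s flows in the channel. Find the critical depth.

At critical depth, Q² T / (g A³) = 1, i.e. A³/T = Q²/g = 290²/9.81 = 8573.
At y = 5.64 m: A³/T = 14880 — high.
At y = 3.69 m: A³/T = 2510 — low.
At y = 4.96 m: A³/T = 8597 — ≈ 8573.

y_c = 4.96 m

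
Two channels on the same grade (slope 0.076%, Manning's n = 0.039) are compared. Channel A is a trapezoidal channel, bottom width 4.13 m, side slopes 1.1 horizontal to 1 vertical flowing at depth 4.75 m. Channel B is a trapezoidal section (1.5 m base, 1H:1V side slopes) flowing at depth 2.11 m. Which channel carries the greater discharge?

channel A

Channel A: With bottom width b = 4.13 m and side slope z = 1.1: A = (b + zy)y = (4.13 + 1.1×4.75)×4.75 = 44.44 m²; P = b + 2y√(1+z²) = 4.13 + 2×4.75×1.487 = 18.25 m. Hydraulic radius R = A/P = 44.44/18.25 = 2.434 m. Q_A = (1/0.039)·44.44·2.434^(2/3)·√0.00076 = 56.84 m³/s.
Channel B: With bottom width b = 1.5 m and side slope z = 1: A = (b + zy)y = (1.5 + 1×2.11)×2.11 = 7.617 m²; P = b + 2y√(1+z²) = 1.5 + 2×2.11×1.414 = 7.468 m. Hydraulic radius R = A/P = 7.617/7.468 = 1.02 m. Q_B = (1/0.039)·7.617·1.02^(2/3)·√0.00076 = 5.456 m³/s.
Q_A = 56.84 m³/s vs Q_B = 5.456 m³/s, so channel A carries more.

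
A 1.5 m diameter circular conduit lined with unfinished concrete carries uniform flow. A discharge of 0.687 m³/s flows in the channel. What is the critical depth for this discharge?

At critical depth, Q² T / (g A³) = 1, i.e. A³/T = Q²/g = 0.687²/9.81 = 0.04811.
At y = 0.529 m: A³/T = 0.1205 — over.
At y = 0.417 m: A³/T = 0.04798 — matches.

y_c = 0.417 m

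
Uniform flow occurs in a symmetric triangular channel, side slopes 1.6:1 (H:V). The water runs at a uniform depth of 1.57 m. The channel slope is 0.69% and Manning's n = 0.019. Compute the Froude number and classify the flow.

supercritical

For a triangular section with side slope z = 1.6: A = zy² = 1.6×1.57² = 3.944 m²; P = 2y√(1+z²) = 2×1.57×1.887 = 5.925 m.
Hydraulic radius R = A/P = 3.944/5.925 = 0.6657 m.
V = (1/n) R^(2/3) √S = (1/0.019) × 0.6657^(2/3) × √0.0069 = 3.333 m/s. Hydraulic depth D_h = A/T = 3.944/5.024 = 0.785 m.
Froude number Fr = V/√(g·D_h) = 3.333/√(9.81×0.785) = 1.2, which is greater than 1, so the flow is supercritical.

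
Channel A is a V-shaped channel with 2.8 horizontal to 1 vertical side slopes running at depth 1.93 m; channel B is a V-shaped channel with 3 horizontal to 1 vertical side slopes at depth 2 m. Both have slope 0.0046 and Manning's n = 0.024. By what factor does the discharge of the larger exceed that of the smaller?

Channel A: For a triangular section with side slope z = 2.8: A = zy² = 2.8×1.93² = 10.43 m²; P = 2y√(1+z²) = 2×1.93×2.973 = 11.48 m. Hydraulic radius R = A/P = 10.43/11.48 = 0.9088 m. Q_A = (1/0.024)·10.43·0.9088^(2/3)·√0.0046 = 27.65 m³/s.
Channel B: For a triangular section with side slope z = 3: A = zy² = 3×2² = 12 m²; P = 2y√(1+z²) = 2×2×3.162 = 12.65 m. Hydraulic radius R = A/P = 12/12.65 = 0.9487 m. Q_B = (1/0.024)·12·0.9487^(2/3)·√0.0046 = 32.74 m³/s.
The larger discharge is 32.74 m³/s and the smaller is 27.65 m³/s; the ratio is 1.18.

1.18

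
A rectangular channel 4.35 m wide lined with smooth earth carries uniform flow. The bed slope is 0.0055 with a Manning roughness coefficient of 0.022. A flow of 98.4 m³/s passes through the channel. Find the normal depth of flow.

Manning's equation rearranged: A R^(2/3) = nQ / (1·√S) = 0.022 × 98.4 / (√0.0055) = 29.19.
Trying y = 3.63 m: A R^(2/3) = 19.38 — too small.
Trying y = 5.73 m: A R^(2/3) = 33.76 — too large.
Trying y = 5.07 m: A R^(2/3) = 29.18 — matches.

y_n = 5.07 m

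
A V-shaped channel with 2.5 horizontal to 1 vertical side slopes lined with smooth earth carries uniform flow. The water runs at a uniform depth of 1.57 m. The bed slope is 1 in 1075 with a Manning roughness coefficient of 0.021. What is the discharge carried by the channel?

Q = 7.25 m³/s

For a triangular section with side slope z = 2.5: A = zy² = 2.5×1.57² = 6.162 m²; P = 2y√(1+z²) = 2×1.57×2.693 = 8.455 m.
Hydraulic radius R = A/P = 6.162/8.455 = 0.7289 m.
Manning's equation: Q = (1/n) A R^(2/3) S^(1/2) = (1/0.021) × 6.162 × 0.7289^(2/3) × 0.0009302^(1/2) = 7.25 m³/s.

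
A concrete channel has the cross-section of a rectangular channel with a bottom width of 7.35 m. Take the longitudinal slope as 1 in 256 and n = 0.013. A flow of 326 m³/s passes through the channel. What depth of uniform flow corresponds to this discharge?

Manning's equation rearranged: A R^(2/3) = nQ / (1·√S) = 0.013 × 326 / (√0.003906) = 67.81.
Try y = 6.24 m: A R^(2/3) = 80.21 — over.
Try y = 4.48 m: A R^(2/3) = 52.6 — short.
Try y = 5.46 m: A R^(2/3) = 67.81 — matches.

y_n = 5.46 m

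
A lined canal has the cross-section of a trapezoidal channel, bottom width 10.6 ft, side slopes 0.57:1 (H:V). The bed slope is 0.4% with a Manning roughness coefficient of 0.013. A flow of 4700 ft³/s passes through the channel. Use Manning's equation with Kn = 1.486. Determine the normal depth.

y_n = 12 ft

Manning's equation rearranged: A R^(2/3) = nQ / (1.486·√S) = 0.013 × 4700 / (1.486 × √0.004) = 650.1.
Try y = 13.4 ft: A R^(2/3) = 797.6 — over.
Try y = 9.02 ft: A R^(2/3) = 388.6 — short.
Try y = 12 ft: A R^(2/3) = 650.1 — matches.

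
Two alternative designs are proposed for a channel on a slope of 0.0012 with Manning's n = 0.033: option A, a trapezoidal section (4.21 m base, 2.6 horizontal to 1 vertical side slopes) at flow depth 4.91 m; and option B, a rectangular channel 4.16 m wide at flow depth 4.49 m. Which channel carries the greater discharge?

channel A

Channel A: With bottom width b = 4.21 m and side slope z = 2.6: A = (b + zy)y = (4.21 + 2.6×4.91)×4.91 = 83.35 m²; P = b + 2y√(1+z²) = 4.21 + 2×4.91×2.786 = 31.57 m. Hydraulic radius R = A/P = 83.35/31.57 = 2.641 m. Q_A = (1/0.033)·83.35·2.641^(2/3)·√0.0012 = 167.2 m³/s.
Channel B: Flow area A = b·y = 4.16 × 4.49 = 18.68 m². Wetted perimeter P = b + 2y = 4.16 + 2×4.49 = 13.14 m. Hydraulic radius R = A/P = 18.68/13.14 = 1.421 m. Q_B = (1/0.033)·18.68·1.421^(2/3)·√0.0012 = 24.79 m³/s.
Q_A = 167.2 m³/s vs Q_B = 24.79 m³/s, so channel A carries more.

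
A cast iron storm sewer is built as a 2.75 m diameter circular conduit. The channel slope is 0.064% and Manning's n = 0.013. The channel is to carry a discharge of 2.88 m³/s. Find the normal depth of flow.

Manning's equation rearranged: A R^(2/3) = nQ / (1·√S) = 0.013 × 2.88 / (√0.00064) = 1.48.
Try y = 1.31 m: A R^(2/3) = 2.129 — high.
Try y = 0.953 m: A R^(2/3) = 1.194 — low.
Try y = 1.07 m: A R^(2/3) = 1.482 — ≈ 1.48.

y_n = 1.07 m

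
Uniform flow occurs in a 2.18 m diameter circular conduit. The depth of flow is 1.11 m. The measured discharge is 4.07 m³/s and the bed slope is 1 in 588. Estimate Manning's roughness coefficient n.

n = 0.013

For a circular section of diameter D = 2.18 m at depth y = 1.11 m, the central angle is θ = 2 arccos(1 − 2y/D) = 3.178 rad. Then A = (D²/8)(θ − sin θ) = 1.91 m² and P = Dθ/2 = 3.464 m.
Hydraulic radius R = A/P = 1.91/3.464 = 0.5513 m.
Rearranging Manning's equation: n = (1/Q) A R^(2/3) S^(1/2) = (1/4.07) × 1.91 × 0.5513^(2/3) × √0.001701 = 0.013.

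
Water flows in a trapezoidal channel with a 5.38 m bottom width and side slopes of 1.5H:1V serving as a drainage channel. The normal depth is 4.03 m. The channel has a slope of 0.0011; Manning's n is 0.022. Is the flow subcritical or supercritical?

With bottom width b = 5.38 m and side slope z = 1.5: A = (b + zy)y = (5.38 + 1.5×4.03)×4.03 = 46.04 m²; P = b + 2y√(1+z²) = 5.38 + 2×4.03×1.803 = 19.91 m.
Hydraulic radius R = A/P = 46.04/19.91 = 2.313 m.
V = (1/n) R^(2/3) √S = (1/0.022) × 2.313^(2/3) × √0.0011 = 2.636 m/s. Hydraulic depth D_h = A/T = 46.04/17.47 = 2.636 m.
Froude number Fr = V/√(g·D_h) = 2.636/√(9.81×2.636) = 0.518, which is less than 1, so the flow is subcritical.

subcritical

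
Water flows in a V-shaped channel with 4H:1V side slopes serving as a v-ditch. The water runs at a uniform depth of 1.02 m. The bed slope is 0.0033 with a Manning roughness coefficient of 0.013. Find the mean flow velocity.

For a triangular section with side slope z = 4: A = zy² = 4×1.02² = 4.162 m²; P = 2y√(1+z²) = 2×1.02×4.123 = 8.411 m.
Hydraulic radius R = A/P = 4.162/8.411 = 0.4948 m.
From Manning's equation, V = (1/n) R^(2/3) S^(1/2) = (1/0.013) × 0.4948^(2/3) × 0.0033^(1/2) = 2.76 m/s.

V = 2.76 m/s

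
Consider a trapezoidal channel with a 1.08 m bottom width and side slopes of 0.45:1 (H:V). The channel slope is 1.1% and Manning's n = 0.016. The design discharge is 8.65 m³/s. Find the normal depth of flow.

Manning's equation rearranged: A R^(2/3) = nQ / (1·√S) = 0.016 × 8.65 / (√0.011) = 1.32.
Try y = 1.37 m: A R^(2/3) = 1.596 — high.
Try y = 1.23 m: A R^(2/3) = 1.319 — ≈ 1.32.

y_n = 1.23 m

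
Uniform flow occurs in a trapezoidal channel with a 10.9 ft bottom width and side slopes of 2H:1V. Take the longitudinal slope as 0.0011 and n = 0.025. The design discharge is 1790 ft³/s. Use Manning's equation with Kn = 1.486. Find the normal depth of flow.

y_n = 9.71 ft

Manning's equation rearranged: A R^(2/3) = nQ / (1.486·√S) = 0.025 × 1790 / (1.486 × √0.0011) = 908.
Trying y = 10.5 ft: A R^(2/3) = 1080 — high.
Trying y = 7.51 ft: A R^(2/3) = 520.8 — low.
Trying y = 9.71 ft: A R^(2/3) = 908.3 — matches.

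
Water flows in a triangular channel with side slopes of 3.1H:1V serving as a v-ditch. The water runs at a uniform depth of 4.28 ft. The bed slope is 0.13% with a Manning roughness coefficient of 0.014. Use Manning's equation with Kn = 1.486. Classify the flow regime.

For a triangular section with side slope z = 3.1: A = zy² = 3.1×4.28² = 56.79 ft²; P = 2y√(1+z²) = 2×4.28×3.257 = 27.88 ft.
Hydraulic radius R = A/P = 56.79/27.88 = 2.037 ft.
V = (1.486/n) R^(2/3) √S = (1.486/0.014) × 2.037^(2/3) × √0.0013 = 6.149 ft/s. Hydraulic depth D_h = A/T = 56.79/26.54 = 2.14 ft.
Froude number Fr = V/√(g·D_h) = 6.149/√(32.2×2.14) = 0.741, which is less than 1, so the flow is subcritical.

subcritical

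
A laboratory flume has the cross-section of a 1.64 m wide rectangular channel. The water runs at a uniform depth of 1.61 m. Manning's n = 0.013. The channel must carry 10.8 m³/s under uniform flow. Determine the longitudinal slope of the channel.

S = 0.00638

Flow area A = b·y = 1.64 × 1.61 = 2.64 m². Wetted perimeter P = b + 2y = 1.64 + 2×1.61 = 4.86 m.
Hydraulic radius R = A/P = 2.64/4.86 = 0.5433 m.
From Manning's equation, S = [nQ / (1 A R^(2/3))]² = [0.013 × 10.8 / (1 × 2.64 × 0.5433^(2/3))]² = 0.00638.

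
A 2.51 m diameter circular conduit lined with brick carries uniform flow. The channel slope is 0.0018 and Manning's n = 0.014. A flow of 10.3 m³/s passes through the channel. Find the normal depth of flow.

Manning's equation rearranged: A R^(2/3) = nQ / (1·√S) = 0.014 × 10.3 / (√0.0018) = 3.399.
Trying y = 2.21 m: A R^(2/3) = 3.824 — over.
Trying y = 1.42 m: A R^(2/3) = 2.223 — short.
Trying y = 1.93 m: A R^(2/3) = 3.402 — ≈ 3.399.

y_n = 1.93 m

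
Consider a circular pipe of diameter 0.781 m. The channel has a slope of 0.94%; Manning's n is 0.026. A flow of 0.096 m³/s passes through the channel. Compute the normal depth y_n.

y_n = 0.211 m

Manning's equation rearranged: A R^(2/3) = nQ / (1·√S) = 0.026 × 0.096 / (√0.0094) = 0.02574.
Try y = 0.156 m: A R^(2/3) = 0.01408 — too small.
Try y = 0.267 m: A R^(2/3) = 0.04055 — too large.
Try y = 0.211 m: A R^(2/3) = 0.02574 — close enough.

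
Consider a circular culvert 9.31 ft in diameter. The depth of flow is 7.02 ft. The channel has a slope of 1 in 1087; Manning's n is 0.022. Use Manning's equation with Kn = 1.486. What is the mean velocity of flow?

For a circular section of diameter D = 9.31 ft at depth y = 7.02 ft, the central angle is θ = 2 arccos(1 − 2y/D) = 4.207 rad. Then A = (D²/8)(θ − sin θ) = 55.07 ft² and P = Dθ/2 = 19.59 ft.
Hydraulic radius R = A/P = 55.07/19.59 = 2.812 ft.
From Manning's equation, V = (1.486/n) R^(2/3) S^(1/2) = (1.486/0.022) × 2.812^(2/3) × 0.00092^(1/2) = 4.08 ft/s.

V = 4.08 ft/s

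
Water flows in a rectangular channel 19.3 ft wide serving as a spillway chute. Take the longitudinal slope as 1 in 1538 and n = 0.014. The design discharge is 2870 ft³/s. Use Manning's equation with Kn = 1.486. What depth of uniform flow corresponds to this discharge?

y_n = 16.5 ft

Manning's equation rearranged: A R^(2/3) = nQ / (1.486·√S) = 0.014 × 2870 / (1.486 × √0.0006502) = 1060.
At y = 19.5 ft: A R^(2/3) = 1305 — too large.
At y = 11.6 ft: A R^(2/3) = 677.8 — too small.
At y = 16.5 ft: A R^(2/3) = 1062 — close enough.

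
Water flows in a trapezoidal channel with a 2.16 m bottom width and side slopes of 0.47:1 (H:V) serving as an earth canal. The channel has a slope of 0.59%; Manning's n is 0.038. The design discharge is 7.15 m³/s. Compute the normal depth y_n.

Manning's equation rearranged: A R^(2/3) = nQ / (1·√S) = 0.038 × 7.15 / (√0.0059) = 3.537.
Trying y = 1.13 m: A R^(2/3) = 2.289 — low.
Trying y = 1.87 m: A R^(2/3) = 5.309 — high.
Trying y = 1.47 m: A R^(2/3) = 3.535 — matches.

y_n = 1.47 m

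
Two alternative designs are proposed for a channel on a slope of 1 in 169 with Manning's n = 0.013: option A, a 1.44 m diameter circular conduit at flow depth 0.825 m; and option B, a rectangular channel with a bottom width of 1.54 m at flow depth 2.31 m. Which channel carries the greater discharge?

channel B

Channel A: For a circular section of diameter D = 1.44 m at depth y = 0.825 m, the central angle is θ = 2 arccos(1 − 2y/D) = 3.434 rad. Then A = (D²/8)(θ − sin θ) = 0.965 m² and P = Dθ/2 = 2.473 m. Hydraulic radius R = A/P = 0.965/2.473 = 0.3902 m. Q_A = (1/0.013)·0.965·0.3902^(2/3)·√0.005917 = 3.049 m³/s.
Channel B: Flow area A = b·y = 1.54 × 2.31 = 3.557 m². Wetted perimeter P = b + 2y = 1.54 + 2×2.31 = 6.16 m. Hydraulic radius R = A/P = 3.557/6.16 = 0.5775 m. Q_B = (1/0.013)·3.557·0.5775^(2/3)·√0.005917 = 14.6 m³/s.
Q_A = 3.049 m³/s vs Q_B = 14.6 m³/s, so channel B carries more.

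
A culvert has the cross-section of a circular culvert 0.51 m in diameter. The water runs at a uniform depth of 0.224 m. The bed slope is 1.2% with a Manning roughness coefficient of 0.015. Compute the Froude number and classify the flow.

For a circular section of diameter D = 0.51 m at depth y = 0.224 m, the central angle is θ = 2 arccos(1 − 2y/D) = 2.898 rad. Then A = (D²/8)(θ − sin θ) = 0.08637 m² and P = Dθ/2 = 0.739 m.
Hydraulic radius R = A/P = 0.08637/0.739 = 0.1169 m.
V = (1/n) R^(2/3) √S = (1/0.015) × 0.1169^(2/3) × √0.012 = 1.746 m/s. Hydraulic depth D_h = A/T = 0.08637/0.5062 = 0.1706 m.
Froude number Fr = V/√(g·D_h) = 1.746/√(9.81×0.1706) = 1.35, which is greater than 1, so the flow is supercritical.

supercritical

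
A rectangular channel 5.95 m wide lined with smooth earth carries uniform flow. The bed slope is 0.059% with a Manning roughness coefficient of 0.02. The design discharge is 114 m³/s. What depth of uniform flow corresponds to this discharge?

Manning's equation rearranged: A R^(2/3) = nQ / (1·√S) = 0.02 × 114 / (√0.00059) = 93.87.
Try y = 10.1 m: A R^(2/3) = 104.7 — high.
Try y = 6.31 m: A R^(2/3) = 60.03 — low.
Try y = 9.19 m: A R^(2/3) = 93.82 — ≈ 93.87.

y_n = 9.19 m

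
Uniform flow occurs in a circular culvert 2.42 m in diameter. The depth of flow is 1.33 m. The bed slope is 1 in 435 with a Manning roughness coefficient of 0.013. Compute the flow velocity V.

V = 2.74 m/s

For a circular section of diameter D = 2.42 m at depth y = 1.33 m, the central angle is θ = 2 arccos(1 − 2y/D) = 3.34 rad. Then A = (D²/8)(θ − sin θ) = 2.59 m² and P = Dθ/2 = 4.042 m.
Hydraulic radius R = A/P = 2.59/4.042 = 0.6407 m.
From Manning's equation, V = (1/n) R^(2/3) S^(1/2) = (1/0.013) × 0.6407^(2/3) × 0.002299^(1/2) = 2.74 m/s.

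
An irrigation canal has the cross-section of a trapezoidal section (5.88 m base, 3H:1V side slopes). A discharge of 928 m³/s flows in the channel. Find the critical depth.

y_c = 6.31 m

At critical depth, Q² T / (g A³) = 1, i.e. A³/T = Q²/g = 928²/9.81 = 87790.
Try y = 4.49 m: A³/T = 19980 — too small.
Try y = 6.31 m: A³/T = 87720 — matches.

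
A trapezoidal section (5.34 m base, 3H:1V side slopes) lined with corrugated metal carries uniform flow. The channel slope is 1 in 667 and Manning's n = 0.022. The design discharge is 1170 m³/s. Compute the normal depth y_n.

y_n = 8.28 m

Manning's equation rearranged: A R^(2/3) = nQ / (1·√S) = 0.022 × 1170 / (√0.001499) = 664.8.
Try y = 6.1 m: A R^(2/3) = 318.6 — low.
Try y = 9.51 m: A R^(2/3) = 931.6 — high.
Try y = 8.28 m: A R^(2/3) = 663.9 — close enough.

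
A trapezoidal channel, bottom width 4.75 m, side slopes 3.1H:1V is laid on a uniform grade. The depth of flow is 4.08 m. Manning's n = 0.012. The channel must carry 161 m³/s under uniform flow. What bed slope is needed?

With bottom width b = 4.75 m and side slope z = 3.1: A = (b + zy)y = (4.75 + 3.1×4.08)×4.08 = 70.98 m²; P = b + 2y√(1+z²) = 4.75 + 2×4.08×3.257 = 31.33 m.
Hydraulic radius R = A/P = 70.98/31.33 = 2.266 m.
From Manning's equation, S = [nQ / (1 A R^(2/3))]² = [0.012 × 161 / (1 × 70.98 × 2.266^(2/3))]² = 0.000249.

S = 0.000249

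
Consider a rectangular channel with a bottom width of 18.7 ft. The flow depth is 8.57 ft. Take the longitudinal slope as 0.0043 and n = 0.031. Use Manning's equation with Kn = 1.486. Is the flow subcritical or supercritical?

subcritical

Flow area A = b·y = 18.7 × 8.57 = 160.3 ft². Wetted perimeter P = b + 2y = 18.7 + 2×8.57 = 35.84 ft.
Hydraulic radius R = A/P = 160.3/35.84 = 4.472 ft.
V = (1.486/n) R^(2/3) √S = (1.486/0.031) × 4.472^(2/3) × √0.0043 = 8.532 ft/s. Hydraulic depth D_h = A/T = 160.3/18.7 = 8.57 ft.
Froude number Fr = V/√(g·D_h) = 8.532/√(32.2×8.57) = 0.514, which is less than 1, so the flow is subcritical.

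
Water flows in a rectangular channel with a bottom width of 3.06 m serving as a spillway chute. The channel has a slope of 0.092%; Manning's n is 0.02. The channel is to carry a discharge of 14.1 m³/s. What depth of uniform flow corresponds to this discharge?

Manning's equation rearranged: A R^(2/3) = nQ / (1·√S) = 0.02 × 14.1 / (√0.00092) = 9.297.
Trying y = 2.1 m: A R^(2/3) = 5.924 — low.
Trying y = 3.57 m: A R^(2/3) = 11.44 — high.
Trying y = 3.01 m: A R^(2/3) = 9.299 — close enough.

y_n = 3.01 m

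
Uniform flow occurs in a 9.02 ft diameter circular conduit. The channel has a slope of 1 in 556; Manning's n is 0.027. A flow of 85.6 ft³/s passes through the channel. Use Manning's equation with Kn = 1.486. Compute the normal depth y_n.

y_n = 3.59 ft

Manning's equation rearranged: A R^(2/3) = nQ / (1.486·√S) = 0.027 × 85.6 / (1.486 × √0.001799) = 36.67.
Trying y = 4.28 ft: A R^(2/3) = 50.22 — over.
Trying y = 2.62 ft: A R^(2/3) = 20.21 — short.
Trying y = 3.59 ft: A R^(2/3) = 36.69 — matches.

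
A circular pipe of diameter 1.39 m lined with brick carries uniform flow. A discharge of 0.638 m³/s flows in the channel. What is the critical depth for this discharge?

y_c = 0.411 m

At critical depth, Q² T / (g A³) = 1, i.e. A³/T = Q²/g = 0.638²/9.81 = 0.04149.
Trying y = 0.509 m: A³/T = 0.0952 — high.
Trying y = 0.411 m: A³/T = 0.04165 — ≈ 0.04149.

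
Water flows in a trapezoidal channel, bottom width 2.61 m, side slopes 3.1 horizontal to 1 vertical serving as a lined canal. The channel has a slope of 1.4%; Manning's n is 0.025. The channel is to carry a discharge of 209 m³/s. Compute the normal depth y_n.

y_n = 2.87 m

Manning's equation rearranged: A R^(2/3) = nQ / (1·√S) = 0.025 × 209 / (√0.014) = 44.16.
Try y = 2.24 m: A R^(2/3) = 24.75 — low.
Try y = 3.43 m: A R^(2/3) = 67.72 — high.
Try y = 2.87 m: A R^(2/3) = 44.23 — ≈ 44.16.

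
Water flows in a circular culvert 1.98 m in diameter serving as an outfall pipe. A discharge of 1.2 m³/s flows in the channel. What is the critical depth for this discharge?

y_c = 0.514 m

At critical depth, Q² T / (g A³) = 1, i.e. A³/T = Q²/g = 1.2²/9.81 = 0.1468.
At y = 0.63 m: A³/T = 0.3245 — over.
At y = 0.431 m: A³/T = 0.0741 — short.
At y = 0.514 m: A³/T = 0.1473 — close enough.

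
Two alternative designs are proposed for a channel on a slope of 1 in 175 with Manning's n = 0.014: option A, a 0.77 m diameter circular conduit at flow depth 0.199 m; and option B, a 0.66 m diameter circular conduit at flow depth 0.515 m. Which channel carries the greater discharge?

Channel A: For a circular section of diameter D = 0.77 m at depth y = 0.199 m, the central angle is θ = 2 arccos(1 − 2y/D) = 2.133 rad. Then A = (D²/8)(θ − sin θ) = 0.0954 m² and P = Dθ/2 = 0.8213 m. Hydraulic radius R = A/P = 0.0954/0.8213 = 0.1162 m. Q_A = (1/0.014)·0.0954·0.1162^(2/3)·√0.005714 = 0.1226 m³/s.
Channel B: For a circular section of diameter D = 0.66 m at depth y = 0.515 m, the central angle is θ = 2 arccos(1 − 2y/D) = 4.332 rad. Then A = (D²/8)(θ − sin θ) = 0.2864 m² and P = Dθ/2 = 1.43 m. Hydraulic radius R = A/P = 0.2864/1.43 = 0.2004 m. Q_B = (1/0.014)·0.2864·0.2004^(2/3)·√0.005714 = 0.5296 m³/s.
Q_A = 0.1226 m³/s vs Q_B = 0.5296 m³/s, so channel B carries more.

channel B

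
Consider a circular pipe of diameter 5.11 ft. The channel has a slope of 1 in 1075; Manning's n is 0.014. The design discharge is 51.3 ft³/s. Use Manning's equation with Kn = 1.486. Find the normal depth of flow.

Manning's equation rearranged: A R^(2/3) = nQ / (1.486·√S) = 0.014 × 51.3 / (1.486 × √0.0009302) = 15.85.
Trying y = 2.63 ft: A R^(2/3) = 12.68 — short.
Trying y = 3.02 ft: A R^(2/3) = 15.85 — close enough.

y_n = 3.02 ft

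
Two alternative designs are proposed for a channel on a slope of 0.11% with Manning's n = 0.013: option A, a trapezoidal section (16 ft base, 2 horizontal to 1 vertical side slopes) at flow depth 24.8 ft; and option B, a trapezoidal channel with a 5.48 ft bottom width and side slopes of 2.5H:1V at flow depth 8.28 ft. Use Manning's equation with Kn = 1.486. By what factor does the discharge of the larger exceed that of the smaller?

15.5

Channel A: With bottom width b = 16 ft and side slope z = 2: A = (b + zy)y = (16 + 2×24.8)×24.8 = 1627 ft²; P = b + 2y√(1+z²) = 16 + 2×24.8×2.236 = 126.9 ft. Hydraulic radius R = A/P = 1627/126.9 = 12.82 ft. Q_A = (1.486/0.013)·1627·12.82^(2/3)·√0.0011 = 33780 ft³/s.
Channel B: With bottom width b = 5.48 ft and side slope z = 2.5: A = (b + zy)y = (5.48 + 2.5×8.28)×8.28 = 216.8 ft²; P = b + 2y√(1+z²) = 5.48 + 2×8.28×2.693 = 50.07 ft. Hydraulic radius R = A/P = 216.8/50.07 = 4.329 ft. Q_B = (1.486/0.013)·216.8·4.329^(2/3)·√0.0011 = 2183 ft³/s.
The larger discharge is 33780 ft³/s and the smaller is 2183 ft³/s; the ratio is 15.5.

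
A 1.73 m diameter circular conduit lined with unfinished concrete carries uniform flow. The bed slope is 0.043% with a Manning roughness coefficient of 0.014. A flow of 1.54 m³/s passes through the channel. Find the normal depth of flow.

y_n = 1.14 m

Manning's equation rearranged: A R^(2/3) = nQ / (1·√S) = 0.014 × 1.54 / (√0.00043) = 1.04.
Try y = 0.896 m: A R^(2/3) = 0.7132 — too small.
Try y = 1.38 m: A R^(2/3) = 1.31 — too large.
Try y = 1.14 m: A R^(2/3) = 1.037 — close enough.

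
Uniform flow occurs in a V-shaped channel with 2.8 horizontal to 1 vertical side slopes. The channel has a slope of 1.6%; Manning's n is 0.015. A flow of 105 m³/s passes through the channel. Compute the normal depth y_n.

y_n = 2.11 m

Manning's equation rearranged: A R^(2/3) = nQ / (1·√S) = 0.015 × 105 / (√0.016) = 12.45.
Trying y = 2.55 m: A R^(2/3) = 20.57 — too large.
Trying y = 2.11 m: A R^(2/3) = 12.41 — close enough.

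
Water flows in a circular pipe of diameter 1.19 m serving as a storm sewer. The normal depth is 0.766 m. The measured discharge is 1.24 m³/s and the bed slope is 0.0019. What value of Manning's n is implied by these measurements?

n = 0.013

For a circular section of diameter D = 1.19 m at depth y = 0.766 m, the central angle is θ = 2 arccos(1 − 2y/D) = 3.725 rad. Then A = (D²/8)(θ − sin θ) = 0.7568 m² and P = Dθ/2 = 2.216 m.
Hydraulic radius R = A/P = 0.7568/2.216 = 0.3415 m.
Rearranging Manning's equation: n = (1/Q) A R^(2/3) S^(1/2) = (1/1.24) × 0.7568 × 0.3415^(2/3) × √0.0019 = 0.013.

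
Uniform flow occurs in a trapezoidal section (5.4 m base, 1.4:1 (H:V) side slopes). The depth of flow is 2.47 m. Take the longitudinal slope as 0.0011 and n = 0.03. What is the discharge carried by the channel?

Q = 32.7 m³/s

With bottom width b = 5.4 m and side slope z = 1.4: A = (b + zy)y = (5.4 + 1.4×2.47)×2.47 = 21.88 m²; P = b + 2y√(1+z²) = 5.4 + 2×2.47×1.72 = 13.9 m.
Hydraulic radius R = A/P = 21.88/13.9 = 1.574 m.
Manning's equation: Q = (1/n) A R^(2/3) S^(1/2) = (1/0.03) × 21.88 × 1.574^(2/3) × 0.0011^(1/2) = 32.7 m³/s.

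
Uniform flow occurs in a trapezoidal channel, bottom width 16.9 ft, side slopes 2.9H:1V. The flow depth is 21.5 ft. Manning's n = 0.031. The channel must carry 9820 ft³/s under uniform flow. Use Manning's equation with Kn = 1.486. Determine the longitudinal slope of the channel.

S = 0.00056

With bottom width b = 16.9 ft and side slope z = 2.9: A = (b + zy)y = (16.9 + 2.9×21.5)×21.5 = 1704 ft²; P = b + 2y√(1+z²) = 16.9 + 2×21.5×3.068 = 148.8 ft.
Hydraulic radius R = A/P = 1704/148.8 = 11.45 ft.
From Manning's equation, S = [nQ / (1.486 A R^(2/3))]² = [0.031 × 9820 / (1.486 × 1704 × 11.45^(2/3))]² = 0.00056.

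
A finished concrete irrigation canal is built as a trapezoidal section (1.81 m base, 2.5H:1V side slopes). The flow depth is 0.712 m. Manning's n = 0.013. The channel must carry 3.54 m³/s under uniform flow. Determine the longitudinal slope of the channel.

With bottom width b = 1.81 m and side slope z = 2.5: A = (b + zy)y = (1.81 + 2.5×0.712)×0.712 = 2.556 m²; P = b + 2y√(1+z²) = 1.81 + 2×0.712×2.693 = 5.644 m.
Hydraulic radius R = A/P = 2.556/5.644 = 0.4529 m.
From Manning's equation, S = [nQ / (1 A R^(2/3))]² = [0.013 × 3.54 / (1 × 2.556 × 0.4529^(2/3))]² = 0.000932.

S = 0.000932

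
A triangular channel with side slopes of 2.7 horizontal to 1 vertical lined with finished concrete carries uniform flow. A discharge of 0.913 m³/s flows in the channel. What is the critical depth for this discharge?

At critical depth, Q² T / (g A³) = 1, i.e. A³/T = Q²/g = 0.913²/9.81 = 0.08497.
At y = 0.51 m: A³/T = 0.1258 — high.
At y = 0.42 m: A³/T = 0.04764 — low.
At y = 0.472 m: A³/T = 0.08539 — matches.

y_c = 0.472 m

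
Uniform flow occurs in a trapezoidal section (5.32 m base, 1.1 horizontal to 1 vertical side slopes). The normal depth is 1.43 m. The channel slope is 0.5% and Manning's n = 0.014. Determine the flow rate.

Q = 50.8 m³/s

With bottom width b = 5.32 m and side slope z = 1.1: A = (b + zy)y = (5.32 + 1.1×1.43)×1.43 = 9.857 m²; P = b + 2y√(1+z²) = 5.32 + 2×1.43×1.487 = 9.572 m.
Hydraulic radius R = A/P = 9.857/9.572 = 1.03 m.
Manning's equation: Q = (1/n) A R^(2/3) S^(1/2) = (1/0.014) × 9.857 × 1.03^(2/3) × 0.005^(1/2) = 50.8 m³/s.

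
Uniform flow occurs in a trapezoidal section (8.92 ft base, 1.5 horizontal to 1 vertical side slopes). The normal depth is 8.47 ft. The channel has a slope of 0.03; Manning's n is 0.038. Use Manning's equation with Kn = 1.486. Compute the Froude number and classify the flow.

supercritical

With bottom width b = 8.92 ft and side slope z = 1.5: A = (b + zy)y = (8.92 + 1.5×8.47)×8.47 = 183.2 ft²; P = b + 2y√(1+z²) = 8.92 + 2×8.47×1.803 = 39.46 ft.
Hydraulic radius R = A/P = 183.2/39.46 = 4.642 ft.
V = (1.486/n) R^(2/3) √S = (1.486/0.038) × 4.642^(2/3) × √0.03 = 18.85 ft/s. Hydraulic depth D_h = A/T = 183.2/34.33 = 5.335 ft.
Froude number Fr = V/√(g·D_h) = 18.85/√(32.2×5.335) = 1.44, which is greater than 1, so the flow is supercritical.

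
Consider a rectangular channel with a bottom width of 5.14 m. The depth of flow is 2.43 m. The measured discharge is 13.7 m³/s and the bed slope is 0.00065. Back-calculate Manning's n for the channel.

Flow area A = b·y = 5.14 × 2.43 = 12.49 m². Wetted perimeter P = b + 2y = 5.14 + 2×2.43 = 10 m.
Hydraulic radius R = A/P = 12.49/10 = 1.249 m.
Rearranging Manning's equation: n = (1/Q) A R^(2/3) S^(1/2) = (1/13.7) × 12.49 × 1.249^(2/3) × √0.00065 = 0.027.

n = 0.027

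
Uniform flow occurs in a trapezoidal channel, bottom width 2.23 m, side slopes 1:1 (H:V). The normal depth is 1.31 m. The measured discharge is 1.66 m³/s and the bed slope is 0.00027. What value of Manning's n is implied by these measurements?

With bottom width b = 2.23 m and side slope z = 1: A = (b + zy)y = (2.23 + 1×1.31)×1.31 = 4.637 m²; P = b + 2y√(1+z²) = 2.23 + 2×1.31×1.414 = 5.935 m.
Hydraulic radius R = A/P = 4.637/5.935 = 0.7813 m.
Rearranging Manning's equation: n = (1/Q) A R^(2/3) S^(1/2) = (1/1.66) × 4.637 × 0.7813^(2/3) × √0.00027 = 0.0389.

n = 0.0389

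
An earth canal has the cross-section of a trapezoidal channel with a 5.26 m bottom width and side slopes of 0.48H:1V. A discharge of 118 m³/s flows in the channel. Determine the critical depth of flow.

At critical depth, Q² T / (g A³) = 1, i.e. A³/T = Q²/g = 118²/9.81 = 1419.
At y = 3.7 m: A³/T = 2002 — too large.
At y = 3.34 m: A³/T = 1423 — matches.

y_c = 3.34 m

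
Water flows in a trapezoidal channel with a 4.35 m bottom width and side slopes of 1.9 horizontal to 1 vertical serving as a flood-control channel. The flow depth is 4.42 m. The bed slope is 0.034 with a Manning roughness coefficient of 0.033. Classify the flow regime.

supercritical

With bottom width b = 4.35 m and side slope z = 1.9: A = (b + zy)y = (4.35 + 1.9×4.42)×4.42 = 56.35 m²; P = b + 2y√(1+z²) = 4.35 + 2×4.42×2.147 = 23.33 m.
Hydraulic radius R = A/P = 56.35/23.33 = 2.415 m.
V = (1/n) R^(2/3) √S = (1/0.033) × 2.415^(2/3) × √0.034 = 10.06 m/s. Hydraulic depth D_h = A/T = 56.35/21.15 = 2.665 m.
Froude number Fr = V/√(g·D_h) = 10.06/√(9.81×2.665) = 1.97, which is greater than 1, so the flow is supercritical.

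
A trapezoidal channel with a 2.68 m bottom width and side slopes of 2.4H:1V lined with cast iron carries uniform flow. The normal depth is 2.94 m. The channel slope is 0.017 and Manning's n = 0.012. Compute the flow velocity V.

With bottom width b = 2.68 m and side slope z = 2.4: A = (b + zy)y = (2.68 + 2.4×2.94)×2.94 = 28.62 m²; P = b + 2y√(1+z²) = 2.68 + 2×2.94×2.6 = 17.97 m.
Hydraulic radius R = A/P = 28.62/17.97 = 1.593 m.
From Manning's equation, V = (1/n) R^(2/3) S^(1/2) = (1/0.012) × 1.593^(2/3) × 0.017^(1/2) = 14.8 m/s.

V = 14.8 m/s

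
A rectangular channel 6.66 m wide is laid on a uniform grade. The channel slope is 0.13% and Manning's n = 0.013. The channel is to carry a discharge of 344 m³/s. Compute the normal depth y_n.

Manning's equation rearranged: A R^(2/3) = nQ / (1·√S) = 0.013 × 344 / (√0.0013) = 124.
Trying y = 12.6 m: A R^(2/3) = 160 — too large.
Trying y = 10.1 m: A R^(2/3) = 124 — matches.

y_n = 10.1 m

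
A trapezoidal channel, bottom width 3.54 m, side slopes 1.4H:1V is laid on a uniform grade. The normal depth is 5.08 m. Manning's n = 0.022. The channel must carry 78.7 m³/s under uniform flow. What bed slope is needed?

With bottom width b = 3.54 m and side slope z = 1.4: A = (b + zy)y = (3.54 + 1.4×5.08)×5.08 = 54.11 m²; P = b + 2y√(1+z²) = 3.54 + 2×5.08×1.72 = 21.02 m.
Hydraulic radius R = A/P = 54.11/21.02 = 2.574 m.
From Manning's equation, S = [nQ / (1 A R^(2/3))]² = [0.022 × 78.7 / (1 × 54.11 × 2.574^(2/3))]² = 0.00029.

S = 0.00029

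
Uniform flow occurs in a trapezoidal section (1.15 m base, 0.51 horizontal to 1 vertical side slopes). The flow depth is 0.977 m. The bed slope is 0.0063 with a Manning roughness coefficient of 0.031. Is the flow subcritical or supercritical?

subcritical

With bottom width b = 1.15 m and side slope z = 0.51: A = (b + zy)y = (1.15 + 0.51×0.977)×0.977 = 1.61 m²; P = b + 2y√(1+z²) = 1.15 + 2×0.977×1.123 = 3.343 m.
Hydraulic radius R = A/P = 1.61/3.343 = 0.4816 m.
V = (1/n) R^(2/3) √S = (1/0.031) × 0.4816^(2/3) × √0.0063 = 1.573 m/s. Hydraulic depth D_h = A/T = 1.61/2.147 = 0.7502 m.
Froude number Fr = V/√(g·D_h) = 1.573/√(9.81×0.7502) = 0.58, which is less than 1, so the flow is subcritical.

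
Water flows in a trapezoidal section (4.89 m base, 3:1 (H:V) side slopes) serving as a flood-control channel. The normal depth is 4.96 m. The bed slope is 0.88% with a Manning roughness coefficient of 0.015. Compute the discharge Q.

With bottom width b = 4.89 m and side slope z = 3: A = (b + zy)y = (4.89 + 3×4.96)×4.96 = 98.06 m²; P = b + 2y√(1+z²) = 4.89 + 2×4.96×3.162 = 36.26 m.
Hydraulic radius R = A/P = 98.06/36.26 = 2.704 m.
Manning's equation: Q = (1/n) A R^(2/3) S^(1/2) = (1/0.015) × 98.06 × 2.704^(2/3) × 0.0088^(1/2) = 1190 m³/s.

Q = 1190 m³/s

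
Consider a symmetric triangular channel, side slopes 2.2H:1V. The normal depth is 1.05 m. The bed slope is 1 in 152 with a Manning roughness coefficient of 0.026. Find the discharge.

Q = 4.63 m³/s

For a triangular section with side slope z = 2.2: A = zy² = 2.2×1.05² = 2.426 m²; P = 2y√(1+z²) = 2×1.05×2.417 = 5.075 m.
Hydraulic radius R = A/P = 2.426/5.075 = 0.4779 m.
Manning's equation: Q = (1/n) A R^(2/3) S^(1/2) = (1/0.026) × 2.426 × 0.4779^(2/3) × 0.006579^(1/2) = 4.63 m³/s.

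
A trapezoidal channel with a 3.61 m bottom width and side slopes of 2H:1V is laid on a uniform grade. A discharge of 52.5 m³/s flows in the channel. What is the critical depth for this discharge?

y_c = 1.96 m

At critical depth, Q² T / (g A³) = 1, i.e. A³/T = Q²/g = 52.5²/9.81 = 281.
Trying y = 1.46 m: A³/T = 91.7 — short.
Trying y = 2.19 m: A³/T = 433.1 — over.
Trying y = 1.96 m: A³/T = 280.8 — ≈ 281.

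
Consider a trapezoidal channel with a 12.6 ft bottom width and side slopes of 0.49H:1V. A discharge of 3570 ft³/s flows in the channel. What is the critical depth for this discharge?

At critical depth, Q² T / (g A³) = 1, i.e. A³/T = Q²/g = 3570²/32.2 = 395800.
Try y = 9.56 ft: A³/T = 205400 — too small.
Try y = 13.3 ft: A³/T = 641200 — too large.
Try y = 11.6 ft: A³/T = 398100 — ≈ 395800.

y_c = 11.6 ft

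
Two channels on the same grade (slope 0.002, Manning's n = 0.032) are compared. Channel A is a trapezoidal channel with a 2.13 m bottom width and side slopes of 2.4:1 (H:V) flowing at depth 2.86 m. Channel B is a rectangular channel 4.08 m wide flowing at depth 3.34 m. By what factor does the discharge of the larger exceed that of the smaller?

Channel A: With bottom width b = 2.13 m and side slope z = 2.4: A = (b + zy)y = (2.13 + 2.4×2.86)×2.86 = 25.72 m²; P = b + 2y√(1+z²) = 2.13 + 2×2.86×2.6 = 17 m. Hydraulic radius R = A/P = 25.72/17 = 1.513 m. Q_A = (1/0.032)·25.72·1.513^(2/3)·√0.002 = 47.38 m³/s.
Channel B: Flow area A = b·y = 4.08 × 3.34 = 13.63 m². Wetted perimeter P = b + 2y = 4.08 + 2×3.34 = 10.76 m. Hydraulic radius R = A/P = 13.63/10.76 = 1.266 m. Q_B = (1/0.032)·13.63·1.266^(2/3)·√0.002 = 22.29 m³/s.
The larger discharge is 47.38 m³/s and the smaller is 22.29 m³/s; the ratio is 2.13.

2.13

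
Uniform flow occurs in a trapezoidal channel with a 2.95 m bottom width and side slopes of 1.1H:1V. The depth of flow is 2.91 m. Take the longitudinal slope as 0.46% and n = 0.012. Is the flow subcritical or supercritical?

With bottom width b = 2.95 m and side slope z = 1.1: A = (b + zy)y = (2.95 + 1.1×2.91)×2.91 = 17.9 m²; P = b + 2y√(1+z²) = 2.95 + 2×2.91×1.487 = 11.6 m.
Hydraulic radius R = A/P = 17.9/11.6 = 1.543 m.
V = (1/n) R^(2/3) √S = (1/0.012) × 1.543^(2/3) × √0.0046 = 7.546 m/s. Hydraulic depth D_h = A/T = 17.9/9.352 = 1.914 m.
Froude number Fr = V/√(g·D_h) = 7.546/√(9.81×1.914) = 1.74, which is greater than 1, so the flow is supercritical.

supercritical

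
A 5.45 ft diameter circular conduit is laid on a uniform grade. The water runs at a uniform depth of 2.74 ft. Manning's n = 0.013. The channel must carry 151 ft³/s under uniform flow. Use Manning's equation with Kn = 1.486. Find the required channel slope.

For a circular section of diameter D = 5.45 ft at depth y = 2.74 ft, the central angle is θ = 2 arccos(1 − 2y/D) = 3.153 rad. Then A = (D²/8)(θ − sin θ) = 11.75 ft² and P = Dθ/2 = 8.591 ft.
Hydraulic radius R = A/P = 11.75/8.591 = 1.367 ft.
From Manning's equation, S = [nQ / (1.486 A R^(2/3))]² = [0.013 × 151 / (1.486 × 11.75 × 1.367^(2/3))]² = 0.00833.

S = 0.00833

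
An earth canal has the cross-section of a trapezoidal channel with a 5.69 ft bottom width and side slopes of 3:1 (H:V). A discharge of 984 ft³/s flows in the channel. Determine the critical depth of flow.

At critical depth, Q² T / (g A³) = 1, i.e. A³/T = Q²/g = 984²/32.2 = 30070.
Trying y = 3.6 ft: A³/T = 7666 — too small.
Trying y = 6.27 ft: A³/T = 83700 — too large.
Trying y = 4.96 ft: A³/T = 29960 — close enough.

y_c = 4.96 ft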